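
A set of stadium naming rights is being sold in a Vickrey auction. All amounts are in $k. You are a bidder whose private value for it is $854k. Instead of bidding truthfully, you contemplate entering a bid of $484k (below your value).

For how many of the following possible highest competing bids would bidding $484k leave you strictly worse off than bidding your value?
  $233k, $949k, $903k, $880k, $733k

1

The deviation hurts exactly when the highest competing bid lies strictly between $484k and $854k — underbidding then forfeits a profitable win.
$233k: below both → same outcome either way.
$949k: above both → same outcome either way.
$903k: above both → same outcome either way.
$880k: above both → same outcome either way.
$733k: inside the interval → strictly worse (loss $121k).
Count: 1.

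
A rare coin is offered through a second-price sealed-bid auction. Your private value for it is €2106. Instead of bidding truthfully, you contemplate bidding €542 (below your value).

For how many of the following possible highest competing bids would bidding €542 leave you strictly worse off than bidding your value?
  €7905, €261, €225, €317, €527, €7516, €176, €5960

The deviation hurts exactly when the highest competing bid lies strictly between €542 and €2106 — underbidding then forfeits a profitable win.
€7905: above both → same outcome either way.
€261: below both → same outcome either way.
€225: below both → same outcome either way.
€317: below both → same outcome either way.
€527: below both → same outcome either way.
€7516: above both → same outcome either way.
€176: below both → same outcome either way.
€5960: above both → same outcome either way.
Count: 0.

0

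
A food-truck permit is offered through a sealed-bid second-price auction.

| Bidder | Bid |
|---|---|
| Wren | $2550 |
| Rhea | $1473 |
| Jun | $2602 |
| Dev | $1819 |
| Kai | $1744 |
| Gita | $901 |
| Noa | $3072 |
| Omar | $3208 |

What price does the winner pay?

$3072

Highest bid: Omar at $3208, so Omar wins.
Second-highest bid: Noa at $3072 — that is the price the winner pays.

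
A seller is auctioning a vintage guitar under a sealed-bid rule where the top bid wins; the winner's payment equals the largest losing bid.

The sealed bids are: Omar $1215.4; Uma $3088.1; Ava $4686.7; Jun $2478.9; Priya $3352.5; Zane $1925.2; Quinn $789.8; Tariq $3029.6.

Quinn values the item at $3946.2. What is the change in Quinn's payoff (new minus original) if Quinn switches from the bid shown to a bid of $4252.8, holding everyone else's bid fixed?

$0

The highest bid among the other bidders is $4686.7; Quinn's bid doesn't change that.
Original bid $789.8: Quinn is not highest (top rival bid is $4686.7); payoff $0.
Alternative bid $4252.8: Quinn is not highest (top rival bid is $4686.7); payoff $0.
Change in payoff = $0 − ($0) = $0.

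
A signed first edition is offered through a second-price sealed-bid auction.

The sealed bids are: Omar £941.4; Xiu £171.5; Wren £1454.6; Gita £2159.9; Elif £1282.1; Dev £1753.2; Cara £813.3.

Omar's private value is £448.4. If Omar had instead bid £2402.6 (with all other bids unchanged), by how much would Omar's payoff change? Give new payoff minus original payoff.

−£1711.5

The highest bid among the other bidders is £2159.9; Omar's bid doesn't change that.
Original bid £941.4: Omar is not highest (top rival bid is £2159.9); payoff £0.
Alternative bid £2402.6: Omar is highest, pays the top rival bid £2159.9; payoff £448.4 − £2159.9 = −£1711.5.
Change in payoff = −£1711.5 − (£0) = −£1711.5.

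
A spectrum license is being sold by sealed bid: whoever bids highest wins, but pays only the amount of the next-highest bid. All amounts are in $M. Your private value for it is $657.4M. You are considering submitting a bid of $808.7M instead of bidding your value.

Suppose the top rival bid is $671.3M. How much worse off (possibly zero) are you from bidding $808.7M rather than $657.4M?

$13.9M

Bidding your value $657.4M: you lose (since $657.4M < $671.3M). Payoff $0M.
Bidding $808.7M: you win and pay $671.3M. Payoff $657.4M − $671.3M = −$13.9M.
The competing bid $671.3M lies between your value and your inflated bid, so overbidding wins an item priced above your value.
Loss from deviating = $0M − (−$13.9M) = $13.9M.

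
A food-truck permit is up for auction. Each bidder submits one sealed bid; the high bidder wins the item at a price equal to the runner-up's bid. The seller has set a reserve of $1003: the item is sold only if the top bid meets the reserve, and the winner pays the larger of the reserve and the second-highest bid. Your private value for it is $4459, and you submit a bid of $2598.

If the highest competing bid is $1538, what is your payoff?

Your bid $2598 is the highest and exceeds the reserve.
Price = max(second-highest bid, reserve) = max($1538, $1003) = $1538.
Payoff = $4459 − $1538 = $2921.

$2921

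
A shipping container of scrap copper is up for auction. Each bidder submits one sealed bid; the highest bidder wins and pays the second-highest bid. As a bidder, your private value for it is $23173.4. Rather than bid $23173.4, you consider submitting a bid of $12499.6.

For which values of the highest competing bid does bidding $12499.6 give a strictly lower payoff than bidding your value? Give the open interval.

($12499.6, $23173.4)

If the competing bid is below $12499.6, both bids win at the same price — no difference.
If it is above $23173.4, both bids lose — no difference.
If it lies strictly between $12499.6 and $23173.4, bidding your value wins at a price below your value (positive payoff) while bidding $12499.6 loses (payoff 0).
So the deviation strictly hurts on the open interval ($12499.6, $23173.4).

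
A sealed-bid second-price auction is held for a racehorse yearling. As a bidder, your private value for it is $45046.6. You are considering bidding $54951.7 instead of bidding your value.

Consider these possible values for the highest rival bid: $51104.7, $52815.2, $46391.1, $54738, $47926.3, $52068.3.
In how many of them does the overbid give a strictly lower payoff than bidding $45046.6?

The deviation hurts exactly when the highest competing bid lies strictly between $45046.6 and $54951.7 — overbidding then wins at a price above your value.
$51104.7: inside the interval → strictly worse (loss $6058.1).
$52815.2: inside the interval → strictly worse (loss $7768.6).
$46391.1: inside the interval → strictly worse (loss $1344.5).
$54738: inside the interval → strictly worse (loss $9691.4).
$47926.3: inside the interval → strictly worse (loss $2879.7).
$52068.3: inside the interval → strictly worse (loss $7021.7).
Count: 6.

6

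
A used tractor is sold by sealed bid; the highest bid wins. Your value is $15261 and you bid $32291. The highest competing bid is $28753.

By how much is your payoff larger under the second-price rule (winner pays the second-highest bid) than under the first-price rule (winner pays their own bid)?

$3538

You have the highest bid, so you win under either rule.
Second-price: pay $28753 → payoff −$13492.
First-price: pay your own bid $32291 → payoff −$17030.
Difference = −$13492 − (−$17030) = $3538.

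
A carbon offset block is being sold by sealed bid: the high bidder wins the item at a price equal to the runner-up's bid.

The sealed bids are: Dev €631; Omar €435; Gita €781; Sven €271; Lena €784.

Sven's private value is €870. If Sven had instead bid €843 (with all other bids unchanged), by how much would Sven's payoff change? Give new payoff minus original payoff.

€86

The highest bid among the other bidders is €784; Sven's bid doesn't change that.
Original bid €271: Sven is not highest (top rival bid is €784); payoff €0.
Alternative bid €843: Sven is highest, pays the top rival bid €784; payoff €870 − €784 = €86.
Change in payoff = €86 − (€0) = €86.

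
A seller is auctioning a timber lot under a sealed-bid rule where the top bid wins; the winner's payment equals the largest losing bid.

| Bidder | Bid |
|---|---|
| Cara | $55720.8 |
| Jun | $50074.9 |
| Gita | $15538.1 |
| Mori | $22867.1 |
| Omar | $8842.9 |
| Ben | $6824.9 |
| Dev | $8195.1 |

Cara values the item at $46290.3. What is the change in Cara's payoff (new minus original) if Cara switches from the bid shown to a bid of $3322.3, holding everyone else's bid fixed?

$3784.6

The highest bid among the other bidders is $50074.9; Cara's bid doesn't change that.
Original bid $55720.8: Cara is highest, pays the top rival bid $50074.9; payoff $46290.3 − $50074.9 = −$3784.6.
Alternative bid $3322.3: Cara is not highest (top rival bid is $50074.9); payoff $0.
Change in payoff = $0 − (−$3784.6) = $3784.6.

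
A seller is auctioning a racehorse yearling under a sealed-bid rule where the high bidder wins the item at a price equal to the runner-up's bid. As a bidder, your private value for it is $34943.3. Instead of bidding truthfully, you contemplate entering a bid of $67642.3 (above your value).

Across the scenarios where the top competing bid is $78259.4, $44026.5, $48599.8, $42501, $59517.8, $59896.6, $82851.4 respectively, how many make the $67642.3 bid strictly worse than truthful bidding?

The deviation hurts exactly when the highest competing bid lies strictly between $34943.3 and $67642.3 — overbidding then wins at a price above your value.
$78259.4: above both → same outcome either way.
$44026.5: inside the interval → strictly worse (loss $9083.2).
$48599.8: inside the interval → strictly worse (loss $13656.5).
$42501: inside the interval → strictly worse (loss $7557.7).
$59517.8: inside the interval → strictly worse (loss $24574.5).
$59896.6: inside the interval → strictly worse (loss $24953.3).
$82851.4: above both → same outcome either way.
Count: 5.

5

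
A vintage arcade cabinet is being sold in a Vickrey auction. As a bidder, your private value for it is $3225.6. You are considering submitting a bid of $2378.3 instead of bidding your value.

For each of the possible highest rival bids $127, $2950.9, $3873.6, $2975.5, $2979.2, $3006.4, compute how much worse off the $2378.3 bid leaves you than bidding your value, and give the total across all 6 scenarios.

$990.4

The deviation costs you only when the competing bid falls strictly between $2378.3 and $3225.6; elsewhere both bids give the same outcome.
$127: outcomes coincide → loss $0.
$2950.9: truthful payoff $274.7, deviation payoff $0 → loss $274.7.
$3873.6: outcomes coincide → loss $0.
$2975.5: truthful payoff $250.1, deviation payoff $0 → loss $250.1.
$2979.2: truthful payoff $246.4, deviation payoff $0 → loss $246.4.
$3006.4: truthful payoff $219.2, deviation payoff $0 → loss $219.2.
Total loss = $274.7 + $250.1 + $246.4 + $219.2 = $990.4.
Truthful bidding weakly dominates here: raising your bid can only win items priced above your value, and lowering it can only forfeit items priced below.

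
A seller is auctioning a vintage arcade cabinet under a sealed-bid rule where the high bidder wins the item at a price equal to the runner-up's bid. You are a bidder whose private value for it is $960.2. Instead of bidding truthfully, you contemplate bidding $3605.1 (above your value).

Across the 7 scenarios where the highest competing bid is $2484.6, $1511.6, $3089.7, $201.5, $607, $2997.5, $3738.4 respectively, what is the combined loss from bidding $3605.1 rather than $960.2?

$6242.6

The deviation costs you only when the competing bid falls strictly between $960.2 and $3605.1; elsewhere both bids give the same outcome.
$2484.6: truthful payoff $0, deviation payoff −$1524.4 → loss $1524.4.
$1511.6: truthful payoff $0, deviation payoff −$551.4 → loss $551.4.
$3089.7: truthful payoff $0, deviation payoff −$2129.5 → loss $2129.5.
$201.5: outcomes coincide → loss $0.
$607: outcomes coincide → loss $0.
$2997.5: truthful payoff $0, deviation payoff −$2037.3 → loss $2037.3.
$3738.4: outcomes coincide → loss $0.
Total loss = $1524.4 + $551.4 + $2129.5 + $2037.3 = $6242.6.
Truthful bidding weakly dominates here: raising your bid can only win items priced above your value, and lowering it can only forfeit items priced below.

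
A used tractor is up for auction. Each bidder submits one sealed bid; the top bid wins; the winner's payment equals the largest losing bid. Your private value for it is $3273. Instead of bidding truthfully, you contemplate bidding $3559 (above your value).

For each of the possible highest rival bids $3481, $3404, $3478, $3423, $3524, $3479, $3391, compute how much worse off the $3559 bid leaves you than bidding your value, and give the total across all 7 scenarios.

The deviation costs you only when the competing bid falls strictly between $3273 and $3559; elsewhere both bids give the same outcome.
$3481: truthful payoff $0, deviation payoff −$208 → loss $208.
$3404: truthful payoff $0, deviation payoff −$131 → loss $131.
$3478: truthful payoff $0, deviation payoff −$205 → loss $205.
$3423: truthful payoff $0, deviation payoff −$150 → loss $150.
$3524: truthful payoff $0, deviation payoff −$251 → loss $251.
$3479: truthful payoff $0, deviation payoff −$206 → loss $206.
$3391: truthful payoff $0, deviation payoff −$118 → loss $118.
Total loss = $208 + $131 + $205 + $150 + $251 + $206 + $118 = $1269.

$1269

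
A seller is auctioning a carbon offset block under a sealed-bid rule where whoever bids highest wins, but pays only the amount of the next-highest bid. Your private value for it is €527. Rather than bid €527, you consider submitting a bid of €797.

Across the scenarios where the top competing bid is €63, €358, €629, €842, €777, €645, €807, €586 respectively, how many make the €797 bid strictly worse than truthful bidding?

4

The deviation hurts exactly when the highest competing bid lies strictly between €527 and €797 — overbidding then wins at a price above your value.
€63: below both → same outcome either way.
€358: below both → same outcome either way.
€629: inside the interval → strictly worse (loss €102).
€842: above both → same outcome either way.
€777: inside the interval → strictly worse (loss €250).
€645: inside the interval → strictly worse (loss €118).
€807: above both → same outcome either way.
€586: inside the interval → strictly worse (loss €59).
Count: 4.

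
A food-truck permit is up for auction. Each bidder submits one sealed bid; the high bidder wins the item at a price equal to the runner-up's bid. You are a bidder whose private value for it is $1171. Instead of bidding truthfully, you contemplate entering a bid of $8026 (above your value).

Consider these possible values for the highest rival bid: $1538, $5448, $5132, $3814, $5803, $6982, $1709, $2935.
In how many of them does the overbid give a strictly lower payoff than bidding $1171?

8

The deviation hurts exactly when the highest competing bid lies strictly between $1171 and $8026 — overbidding then wins at a price above your value.
$1538: inside the interval → strictly worse (loss $367).
$5448: inside the interval → strictly worse (loss $4277).
$5132: inside the interval → strictly worse (loss $3961).
$3814: inside the interval → strictly worse (loss $2643).
$5803: inside the interval → strictly worse (loss $4632).
$6982: inside the interval → strictly worse (loss $5811).
$1709: inside the interval → strictly worse (loss $538).
$2935: inside the interval → strictly worse (loss $1764).
Count: 8.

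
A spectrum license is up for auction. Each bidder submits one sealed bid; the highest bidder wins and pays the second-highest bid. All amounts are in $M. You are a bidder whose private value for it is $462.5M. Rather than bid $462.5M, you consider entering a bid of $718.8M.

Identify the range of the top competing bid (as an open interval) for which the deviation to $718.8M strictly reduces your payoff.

If the competing bid is below $462.5M, both bids win at the same price — no difference.
If it is above $718.8M, both bids lose — no difference.
If it lies strictly between $462.5M and $718.8M, bidding your value loses (payoff 0) while bidding $718.8M wins at a price above your value (payoff negative).
So the deviation strictly hurts on the open interval ($462.5M, $718.8M).
Truthful bidding weakly dominates here: raising your bid can only win items priced above your value, and lowering it can only forfeit items priced below.

($462.5M, $718.8M)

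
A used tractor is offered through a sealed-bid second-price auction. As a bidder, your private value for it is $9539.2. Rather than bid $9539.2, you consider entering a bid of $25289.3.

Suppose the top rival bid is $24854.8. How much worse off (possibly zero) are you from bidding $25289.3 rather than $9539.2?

$15315.6

Bidding your value $9539.2: you lose (since $9539.2 < $24854.8). Payoff $0.
Bidding $25289.3: you win and pay $24854.8. Payoff $9539.2 − $24854.8 = −$15315.6.
The competing bid $24854.8 lies between your value and your inflated bid, so overbidding wins an item priced above your value.
Loss from deviating = $0 − (−$15315.6) = $15315.6.
Truthful bidding weakly dominates here: raising your bid can only win items priced above your value, and lowering it can only forfeit items priced below.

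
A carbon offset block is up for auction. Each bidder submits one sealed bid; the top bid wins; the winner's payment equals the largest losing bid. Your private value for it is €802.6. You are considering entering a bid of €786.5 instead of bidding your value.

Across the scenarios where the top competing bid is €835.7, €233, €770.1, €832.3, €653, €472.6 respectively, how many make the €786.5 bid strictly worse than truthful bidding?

The deviation hurts exactly when the highest competing bid lies strictly between €786.5 and €802.6 — underbidding then forfeits a profitable win.
€835.7: above both → same outcome either way.
€233: below both → same outcome either way.
€770.1: below both → same outcome either way.
€832.3: above both → same outcome either way.
€653: below both → same outcome either way.
€472.6: below both → same outcome either way.
Count: 0.

0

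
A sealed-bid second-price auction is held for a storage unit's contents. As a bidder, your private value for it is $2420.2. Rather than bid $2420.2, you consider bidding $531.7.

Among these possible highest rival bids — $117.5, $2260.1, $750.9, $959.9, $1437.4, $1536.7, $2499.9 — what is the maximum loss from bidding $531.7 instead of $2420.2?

$1669.3

$117.5: same outcome either way → loss $0.
$2260.1: truthful gives $160.1, deviation gives $0 → loss $160.1.
$750.9: truthful gives $1669.3, deviation gives $0 → loss $1669.3.
$959.9: truthful gives $1460.3, deviation gives $0 → loss $1460.3.
$1437.4: truthful gives $982.8, deviation gives $0 → loss $982.8.
$1536.7: truthful gives $883.5, deviation gives $0 → loss $883.5.
$2499.9: same outcome either way → loss $0.
Maximum loss: $1669.3.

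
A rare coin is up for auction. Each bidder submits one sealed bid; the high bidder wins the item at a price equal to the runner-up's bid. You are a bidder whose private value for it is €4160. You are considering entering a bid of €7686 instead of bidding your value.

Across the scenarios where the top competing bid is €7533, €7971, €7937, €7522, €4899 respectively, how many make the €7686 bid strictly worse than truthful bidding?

3

The deviation hurts exactly when the highest competing bid lies strictly between €4160 and €7686 — overbidding then wins at a price above your value.
€7533: inside the interval → strictly worse (loss €3373).
€7971: above both → same outcome either way.
€7937: above both → same outcome either way.
€7522: inside the interval → strictly worse (loss €3362).
€4899: inside the interval → strictly worse (loss €739).
Count: 3.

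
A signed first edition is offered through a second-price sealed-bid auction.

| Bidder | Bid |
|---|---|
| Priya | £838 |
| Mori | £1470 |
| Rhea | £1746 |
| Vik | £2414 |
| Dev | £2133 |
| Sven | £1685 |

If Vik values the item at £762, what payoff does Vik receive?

Highest bid: Vik at £2414, so Vik wins.
Second-highest bid: Dev at £2133 — that is the price the winner pays.
Vik's payoff = value − price = £762 − £2133 = −£1371.

−£1371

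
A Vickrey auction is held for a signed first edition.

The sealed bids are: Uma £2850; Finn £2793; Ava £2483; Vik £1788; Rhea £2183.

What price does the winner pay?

£2793

Highest bid: Uma at £2850, so Uma wins.
Second-highest bid: Finn at £2793 — that is the price the winner pays.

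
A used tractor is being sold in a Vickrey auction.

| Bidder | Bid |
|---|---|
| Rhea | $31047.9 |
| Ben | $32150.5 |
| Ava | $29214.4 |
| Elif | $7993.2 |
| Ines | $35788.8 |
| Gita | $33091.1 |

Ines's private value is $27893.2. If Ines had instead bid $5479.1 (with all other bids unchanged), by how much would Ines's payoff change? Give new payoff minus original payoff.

The highest bid among the other bidders is $33091.1; Ines's bid doesn't change that.
Original bid $35788.8: Ines is highest, pays the top rival bid $33091.1; payoff $27893.2 − $33091.1 = −$5197.9.
Alternative bid $5479.1: Ines is not highest (top rival bid is $33091.1); payoff $0.
Change in payoff = $0 − (−$5197.9) = $5197.9.

$5197.9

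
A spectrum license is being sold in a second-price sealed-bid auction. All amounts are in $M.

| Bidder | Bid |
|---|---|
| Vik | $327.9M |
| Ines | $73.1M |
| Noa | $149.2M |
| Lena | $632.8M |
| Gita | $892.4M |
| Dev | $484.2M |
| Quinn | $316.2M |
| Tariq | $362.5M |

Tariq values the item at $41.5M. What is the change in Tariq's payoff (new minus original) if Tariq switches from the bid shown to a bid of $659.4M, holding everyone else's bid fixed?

The highest bid among the other bidders is $892.4M; Tariq's bid doesn't change that.
Original bid $362.5M: Tariq is not highest (top rival bid is $892.4M); payoff $0M.
Alternative bid $659.4M: Tariq is not highest (top rival bid is $892.4M); payoff $0M.
Change in payoff = $0M − ($0M) = $0M.

$0M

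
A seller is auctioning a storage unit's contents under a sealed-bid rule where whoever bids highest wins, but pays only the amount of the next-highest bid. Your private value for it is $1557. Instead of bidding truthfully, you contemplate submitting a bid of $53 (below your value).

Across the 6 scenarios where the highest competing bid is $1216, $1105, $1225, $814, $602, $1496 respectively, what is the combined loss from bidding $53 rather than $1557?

The deviation costs you only when the competing bid falls strictly between $53 and $1557; elsewhere both bids give the same outcome.
$1216: truthful payoff $341, deviation payoff $0 → loss $341.
$1105: truthful payoff $452, deviation payoff $0 → loss $452.
$1225: truthful payoff $332, deviation payoff $0 → loss $332.
$814: truthful payoff $743, deviation payoff $0 → loss $743.
$602: truthful payoff $955, deviation payoff $0 → loss $955.
$1496: truthful payoff $61, deviation payoff $0 → loss $61.
Total loss = $341 + $452 + $332 + $743 + $955 + $61 = $2884.

$2884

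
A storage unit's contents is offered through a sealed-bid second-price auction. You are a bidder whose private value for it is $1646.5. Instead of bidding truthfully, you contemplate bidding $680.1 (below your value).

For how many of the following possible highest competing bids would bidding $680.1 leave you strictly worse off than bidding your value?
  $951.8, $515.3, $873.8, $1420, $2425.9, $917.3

The deviation hurts exactly when the highest competing bid lies strictly between $680.1 and $1646.5 — underbidding then forfeits a profitable win.
$951.8: inside the interval → strictly worse (loss $694.7).
$515.3: below both → same outcome either way.
$873.8: inside the interval → strictly worse (loss $772.7).
$1420: inside the interval → strictly worse (loss $226.5).
$2425.9: above both → same outcome either way.
$917.3: inside the interval → strictly worse (loss $729.2).
Count: 4.

4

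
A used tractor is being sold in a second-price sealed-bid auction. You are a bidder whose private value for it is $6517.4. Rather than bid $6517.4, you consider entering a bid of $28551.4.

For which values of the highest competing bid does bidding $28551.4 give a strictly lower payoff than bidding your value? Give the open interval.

($6517.4, $28551.4)

If the competing bid is below $6517.4, both bids win at the same price — no difference.
If it is above $28551.4, both bids lose — no difference.
If it lies strictly between $6517.4 and $28551.4, bidding your value loses (payoff 0) while bidding $28551.4 wins at a price above your value (payoff negative).
So the deviation strictly hurts on the open interval ($6517.4, $28551.4).
Truthful bidding weakly dominates here: raising your bid can only win items priced above your value, and lowering it can only forfeit items priced below.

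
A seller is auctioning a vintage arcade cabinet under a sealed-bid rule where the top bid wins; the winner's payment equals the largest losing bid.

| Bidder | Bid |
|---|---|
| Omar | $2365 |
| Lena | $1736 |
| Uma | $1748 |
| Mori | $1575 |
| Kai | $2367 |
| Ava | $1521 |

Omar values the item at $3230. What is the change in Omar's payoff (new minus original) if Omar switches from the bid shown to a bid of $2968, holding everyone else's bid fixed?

The highest bid among the other bidders is $2367; Omar's bid doesn't change that.
Original bid $2365: Omar is not highest (top rival bid is $2367); payoff $0.
Alternative bid $2968: Omar is highest, pays the top rival bid $2367; payoff $3230 − $2367 = $863.
Change in payoff = $863 − ($0) = $863.

$863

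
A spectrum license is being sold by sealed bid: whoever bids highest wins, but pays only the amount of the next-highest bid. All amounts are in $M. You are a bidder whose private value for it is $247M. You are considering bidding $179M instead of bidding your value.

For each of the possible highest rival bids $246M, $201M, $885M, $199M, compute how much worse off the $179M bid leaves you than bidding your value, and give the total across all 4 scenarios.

$95M

The deviation costs you only when the competing bid falls strictly between $179M and $247M; elsewhere both bids give the same outcome.
$246M: truthful payoff $1M, deviation payoff $0M → loss $1M.
$201M: truthful payoff $46M, deviation payoff $0M → loss $46M.
$885M: outcomes coincide → loss $0M.
$199M: truthful payoff $48M, deviation payoff $0M → loss $48M.
Total loss = $1M + $46M + $48M = $95M.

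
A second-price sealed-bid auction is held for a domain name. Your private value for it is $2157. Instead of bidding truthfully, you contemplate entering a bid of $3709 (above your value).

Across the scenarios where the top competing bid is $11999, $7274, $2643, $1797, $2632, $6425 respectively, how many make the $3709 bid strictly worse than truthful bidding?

2

The deviation hurts exactly when the highest competing bid lies strictly between $2157 and $3709 — overbidding then wins at a price above your value.
$11999: above both → same outcome either way.
$7274: above both → same outcome either way.
$2643: inside the interval → strictly worse (loss $486).
$1797: below both → same outcome either way.
$2632: inside the interval → strictly worse (loss $475).
$6425: above both → same outcome either way.
Count: 2.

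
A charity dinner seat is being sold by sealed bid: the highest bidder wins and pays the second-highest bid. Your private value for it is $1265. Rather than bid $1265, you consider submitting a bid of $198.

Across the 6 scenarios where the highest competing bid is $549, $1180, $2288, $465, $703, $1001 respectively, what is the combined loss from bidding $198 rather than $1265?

The deviation costs you only when the competing bid falls strictly between $198 and $1265; elsewhere both bids give the same outcome.
$549: truthful payoff $716, deviation payoff $0 → loss $716.
$1180: truthful payoff $85, deviation payoff $0 → loss $85.
$2288: outcomes coincide → loss $0.
$465: truthful payoff $800, deviation payoff $0 → loss $800.
$703: truthful payoff $562, deviation payoff $0 → loss $562.
$1001: truthful payoff $264, deviation payoff $0 → loss $264.
Total loss = $716 + $85 + $800 + $562 + $264 = $2427.

$2427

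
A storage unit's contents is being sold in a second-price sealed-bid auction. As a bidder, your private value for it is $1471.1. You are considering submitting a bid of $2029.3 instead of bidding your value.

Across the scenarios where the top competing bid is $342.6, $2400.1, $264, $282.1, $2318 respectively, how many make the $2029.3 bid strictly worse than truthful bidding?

0

The deviation hurts exactly when the highest competing bid lies strictly between $1471.1 and $2029.3 — overbidding then wins at a price above your value.
$342.6: below both → same outcome either way.
$2400.1: above both → same outcome either way.
$264: below both → same outcome either way.
$282.1: below both → same outcome either way.
$2318: above both → same outcome either way.
Count: 0.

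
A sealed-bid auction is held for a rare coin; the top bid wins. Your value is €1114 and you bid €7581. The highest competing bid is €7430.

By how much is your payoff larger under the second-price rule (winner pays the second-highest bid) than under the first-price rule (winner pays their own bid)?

You have the highest bid, so you win under either rule.
Second-price: pay €7430 → payoff −€6316.
First-price: pay your own bid €7581 → payoff −€6467.
Difference = −€6316 − (−€6467) = €151.

€151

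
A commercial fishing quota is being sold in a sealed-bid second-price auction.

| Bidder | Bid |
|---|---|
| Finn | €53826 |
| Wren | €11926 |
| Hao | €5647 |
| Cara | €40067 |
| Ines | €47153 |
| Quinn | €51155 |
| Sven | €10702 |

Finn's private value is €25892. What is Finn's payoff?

−€25263

Highest bid: Finn at €53826, so Finn wins.
Second-highest bid: Quinn at €51155 — that is the price the winner pays.
Finn's payoff = value − price = €25892 − €51155 = −€25263.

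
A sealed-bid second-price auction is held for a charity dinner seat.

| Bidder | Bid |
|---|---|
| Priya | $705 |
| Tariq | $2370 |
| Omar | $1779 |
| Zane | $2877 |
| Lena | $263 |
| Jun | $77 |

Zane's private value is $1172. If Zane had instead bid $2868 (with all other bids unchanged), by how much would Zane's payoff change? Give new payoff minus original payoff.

The highest bid among the other bidders is $2370; Zane's bid doesn't change that.
Original bid $2877: Zane is highest, pays the top rival bid $2370; payoff $1172 − $2370 = −$1198.
Alternative bid $2868: Zane is highest, pays the top rival bid $2370; payoff $1172 − $2370 = −$1198.
Change in payoff = −$1198 − (−$1198) = $0.

$0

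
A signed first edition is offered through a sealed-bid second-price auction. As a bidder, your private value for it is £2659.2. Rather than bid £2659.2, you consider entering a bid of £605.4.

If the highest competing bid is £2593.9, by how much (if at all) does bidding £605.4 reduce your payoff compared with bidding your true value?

£65.3

Bidding your value £2659.2: you win (since £2659.2 > £2593.9) and pay £2593.9. Payoff £65.3.
Bidding £605.4: you lose. Payoff £0.
The competing bid £2593.9 lies between your shaded bid and your value, so underbidding forfeits an item you could have won at a profitable price.
Loss from deviating = £65.3 − (£0) = £65.3.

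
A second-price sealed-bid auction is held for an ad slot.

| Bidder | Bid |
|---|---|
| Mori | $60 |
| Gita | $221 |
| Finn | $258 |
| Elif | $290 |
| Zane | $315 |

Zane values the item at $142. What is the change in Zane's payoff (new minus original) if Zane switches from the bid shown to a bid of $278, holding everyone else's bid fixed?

$148

The highest bid among the other bidders is $290; Zane's bid doesn't change that.
Original bid $315: Zane is highest, pays the top rival bid $290; payoff $142 − $290 = −$148.
Alternative bid $278: Zane is not highest (top rival bid is $290); payoff $0.
Change in payoff = $0 − (−$148) = $148.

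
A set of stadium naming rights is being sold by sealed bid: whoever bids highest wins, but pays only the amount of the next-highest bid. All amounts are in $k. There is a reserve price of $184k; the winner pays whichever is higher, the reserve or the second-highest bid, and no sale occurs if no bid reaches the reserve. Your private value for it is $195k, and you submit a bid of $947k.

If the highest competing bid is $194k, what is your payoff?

$1k

Your bid $947k is the highest and exceeds the reserve.
Price = max(second-highest bid, reserve) = max($194k, $184k) = $194k.
Payoff = $195k − $194k = $1k.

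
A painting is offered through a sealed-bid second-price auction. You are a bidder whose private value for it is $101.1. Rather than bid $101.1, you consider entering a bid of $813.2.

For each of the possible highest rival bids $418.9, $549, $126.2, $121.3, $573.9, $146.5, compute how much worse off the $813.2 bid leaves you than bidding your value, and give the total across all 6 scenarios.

$1329.2

The deviation costs you only when the competing bid falls strictly between $101.1 and $813.2; elsewhere both bids give the same outcome.
$418.9: truthful payoff $0, deviation payoff −$317.8 → loss $317.8.
$549: truthful payoff $0, deviation payoff −$447.9 → loss $447.9.
$126.2: truthful payoff $0, deviation payoff −$25.1 → loss $25.1.
$121.3: truthful payoff $0, deviation payoff −$20.2 → loss $20.2.
$573.9: truthful payoff $0, deviation payoff −$472.8 → loss $472.8.
$146.5: truthful payoff $0, deviation payoff −$45.4 → loss $45.4.
Total loss = $317.8 + $447.9 + $25.1 + $20.2 + $472.8 + $45.4 = $1329.2.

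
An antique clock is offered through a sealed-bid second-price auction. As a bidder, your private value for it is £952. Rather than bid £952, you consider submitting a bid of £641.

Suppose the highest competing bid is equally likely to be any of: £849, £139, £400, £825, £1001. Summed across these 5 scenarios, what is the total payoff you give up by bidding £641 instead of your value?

The deviation costs you only when the competing bid falls strictly between £641 and £952; elsewhere both bids give the same outcome.
£849: truthful payoff £103, deviation payoff £0 → loss £103.
£139: outcomes coincide → loss £0.
£400: outcomes coincide → loss £0.
£825: truthful payoff £127, deviation payoff £0 → loss £127.
£1001: outcomes coincide → loss £0.
Total loss = £103 + £127 = £230.

£230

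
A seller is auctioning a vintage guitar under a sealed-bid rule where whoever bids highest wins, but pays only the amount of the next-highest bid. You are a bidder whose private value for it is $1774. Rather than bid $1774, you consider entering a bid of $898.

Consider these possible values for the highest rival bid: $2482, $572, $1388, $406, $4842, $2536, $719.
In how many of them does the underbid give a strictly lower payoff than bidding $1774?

The deviation hurts exactly when the highest competing bid lies strictly between $898 and $1774 — underbidding then forfeits a profitable win.
$2482: above both → same outcome either way.
$572: below both → same outcome either way.
$1388: inside the interval → strictly worse (loss $386).
$406: below both → same outcome either way.
$4842: above both → same outcome either way.
$2536: above both → same outcome either way.
$719: below both → same outcome either way.
Count: 1.

1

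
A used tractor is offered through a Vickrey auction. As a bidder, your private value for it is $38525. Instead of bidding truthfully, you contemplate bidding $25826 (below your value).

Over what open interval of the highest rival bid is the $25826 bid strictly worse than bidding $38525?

($25826, $38525)

If the competing bid is below $25826, both bids win at the same price — no difference.
If it is above $38525, both bids lose — no difference.
If it lies strictly between $25826 and $38525, bidding your value wins at a price below your value (positive payoff) while bidding $25826 loses (payoff 0).
So the deviation strictly hurts on the open interval ($25826, $38525).
Because the price is fixed by the runner-up's bid, deviating from your value can only change a good outcome into a bad one — never the reverse.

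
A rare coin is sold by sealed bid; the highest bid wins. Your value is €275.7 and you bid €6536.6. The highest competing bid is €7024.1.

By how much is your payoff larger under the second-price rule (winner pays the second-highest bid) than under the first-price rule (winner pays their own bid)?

€0

Your bid €6536.6 is below €7024.1, so you lose under either rule.
Payoff is €0 in both cases; difference = €0.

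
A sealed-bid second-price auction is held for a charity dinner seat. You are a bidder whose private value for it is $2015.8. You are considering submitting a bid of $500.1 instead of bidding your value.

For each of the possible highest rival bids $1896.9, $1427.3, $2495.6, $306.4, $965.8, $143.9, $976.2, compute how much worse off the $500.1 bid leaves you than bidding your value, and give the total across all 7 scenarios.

$2797

The deviation costs you only when the competing bid falls strictly between $500.1 and $2015.8; elsewhere both bids give the same outcome.
$1896.9: truthful payoff $118.9, deviation payoff $0 → loss $118.9.
$1427.3: truthful payoff $588.5, deviation payoff $0 → loss $588.5.
$2495.6: outcomes coincide → loss $0.
$306.4: outcomes coincide → loss $0.
$965.8: truthful payoff $1050, deviation payoff $0 → loss $1050.
$143.9: outcomes coincide → loss $0.
$976.2: truthful payoff $1039.6, deviation payoff $0 → loss $1039.6.
Total loss = $118.9 + $588.5 + $1050 + $1039.6 = $2797.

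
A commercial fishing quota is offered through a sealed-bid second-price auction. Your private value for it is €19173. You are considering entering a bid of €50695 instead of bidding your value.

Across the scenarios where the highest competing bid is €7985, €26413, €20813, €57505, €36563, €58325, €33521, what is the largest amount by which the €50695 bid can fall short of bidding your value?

€7985: same outcome either way → loss €0.
€26413: truthful gives €0, deviation gives −€7240 → loss €7240.
€20813: truthful gives €0, deviation gives −€1640 → loss €1640.
€57505: same outcome either way → loss €0.
€36563: truthful gives €0, deviation gives −€17390 → loss €17390.
€58325: same outcome either way → loss €0.
€33521: truthful gives €0, deviation gives −€14348 → loss €14348.
Maximum loss: €17390.

€17390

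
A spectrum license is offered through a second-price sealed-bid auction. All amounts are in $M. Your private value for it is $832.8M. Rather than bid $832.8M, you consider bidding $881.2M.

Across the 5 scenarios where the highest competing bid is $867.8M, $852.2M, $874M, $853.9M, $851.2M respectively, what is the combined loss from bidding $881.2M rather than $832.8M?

The deviation costs you only when the competing bid falls strictly between $832.8M and $881.2M; elsewhere both bids give the same outcome.
$867.8M: truthful payoff $0M, deviation payoff −$35M → loss $35M.
$852.2M: truthful payoff $0M, deviation payoff −$19.4M → loss $19.4M.
$874M: truthful payoff $0M, deviation payoff −$41.2M → loss $41.2M.
$853.9M: truthful payoff $0M, deviation payoff −$21.1M → loss $21.1M.
$851.2M: truthful payoff $0M, deviation payoff −$18.4M → loss $18.4M.
Total loss = $35M + $19.4M + $41.2M + $21.1M + $18.4M = $135.1M.
Because the price is fixed by the runner-up's bid, deviating from your value can only change a good outcome into a bad one — never the reverse.

$135.1M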